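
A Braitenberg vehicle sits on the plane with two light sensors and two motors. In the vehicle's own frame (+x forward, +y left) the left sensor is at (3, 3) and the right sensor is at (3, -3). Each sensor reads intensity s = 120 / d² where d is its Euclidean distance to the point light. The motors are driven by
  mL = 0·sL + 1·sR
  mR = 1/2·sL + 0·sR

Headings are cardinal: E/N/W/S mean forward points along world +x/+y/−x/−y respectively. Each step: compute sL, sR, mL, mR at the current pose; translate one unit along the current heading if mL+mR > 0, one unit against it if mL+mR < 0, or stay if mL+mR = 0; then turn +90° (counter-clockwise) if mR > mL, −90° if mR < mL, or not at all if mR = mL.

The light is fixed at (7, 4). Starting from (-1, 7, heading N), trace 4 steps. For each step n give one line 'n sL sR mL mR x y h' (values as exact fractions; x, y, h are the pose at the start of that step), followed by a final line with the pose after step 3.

0 120/157 120/61 120/61 60/157 -1 7 N
1 60/37 60/13 60/13 30/37 -1 8 E
2 120/17 120/101 120/101 60/17 0 8 S
3 30/13 15/2 15/2 15/13 0 7 E
final 1 7 S

n=0: pose=(-1,7,N); sL=120/157, sR=120/61; mL=120/61, mR=60/157; mL+mR=22500/9577 → advance +1; mR−mL=-15180/9577 → turn -1·90°
n=1: pose=(-1,8,E); sL=60/37, sR=60/13; mL=60/13, mR=30/37; mL+mR=2610/481 → advance +1; mR−mL=-1830/481 → turn -1·90°
n=2: pose=(0,8,S); sL=120/17, sR=120/101; mL=120/101, mR=60/17; mL+mR=8100/1717 → advance +1; mR−mL=4020/1717 → turn +1·90°
n=3: pose=(0,7,E); sL=30/13, sR=15/2; mL=15/2, mR=15/13; mL+mR=225/26 → advance +1; mR−mL=-165/26 → turn -1·90°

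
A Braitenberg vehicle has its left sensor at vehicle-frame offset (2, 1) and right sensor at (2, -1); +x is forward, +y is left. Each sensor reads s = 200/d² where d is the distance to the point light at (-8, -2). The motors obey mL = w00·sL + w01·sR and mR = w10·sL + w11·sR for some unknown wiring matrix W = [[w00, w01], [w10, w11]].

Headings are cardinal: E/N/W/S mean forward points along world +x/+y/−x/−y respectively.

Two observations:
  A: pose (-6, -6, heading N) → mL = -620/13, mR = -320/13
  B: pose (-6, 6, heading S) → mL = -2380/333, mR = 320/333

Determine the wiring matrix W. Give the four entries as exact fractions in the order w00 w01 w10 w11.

obs A: pose=(-6,-6,N) → sL=40, sR=200/13, mL=-620/13, mR=-320/13
obs B: pose=(-6,6,S) → sL=40/9, sR=200/37, mL=-2380/333, mR=320/333
sensor matrix S = [[40, 200/13], [40/9, 200/37]]; det S = 640000/4329
solve [mL_A; mL_B] = S·[w00; w01] and [mR_A; mR_B] = S·[w10; w11]:
  w00 = -1, w01 = -1/2, w10 = -1, w11 = 1

-1 -1/2 -1 1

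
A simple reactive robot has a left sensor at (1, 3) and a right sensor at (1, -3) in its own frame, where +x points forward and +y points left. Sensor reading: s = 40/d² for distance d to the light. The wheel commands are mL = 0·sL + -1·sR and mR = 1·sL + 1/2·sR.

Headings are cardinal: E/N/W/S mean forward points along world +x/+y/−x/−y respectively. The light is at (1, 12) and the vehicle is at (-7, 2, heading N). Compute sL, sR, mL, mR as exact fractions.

20/101 20/53 -20/53 2070/5353

left sensor world pos  = (-10, 3); dL² = 202
right sensor world pos = (-4, 3); dR² = 106
sL = 40/202 = 20/101
sR = 40/106 = 20/53
mL = 0·sL + -1·sR = -20/53
mR = 1·sL + 1/2·sR = 2070/5353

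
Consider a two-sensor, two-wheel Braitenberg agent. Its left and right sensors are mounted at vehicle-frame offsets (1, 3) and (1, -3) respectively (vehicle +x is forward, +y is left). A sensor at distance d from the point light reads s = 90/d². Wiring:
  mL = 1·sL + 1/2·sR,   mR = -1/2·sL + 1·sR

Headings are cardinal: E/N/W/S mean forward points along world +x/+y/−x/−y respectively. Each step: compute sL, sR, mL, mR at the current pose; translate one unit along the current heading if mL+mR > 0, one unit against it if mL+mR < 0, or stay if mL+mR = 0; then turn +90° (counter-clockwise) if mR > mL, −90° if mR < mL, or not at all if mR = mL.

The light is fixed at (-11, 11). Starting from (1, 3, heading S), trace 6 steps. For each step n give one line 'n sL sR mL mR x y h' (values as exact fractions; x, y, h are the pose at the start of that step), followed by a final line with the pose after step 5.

0 5/17 5/9 175/306 125/306 1 3 S
1 18/53 90/157 5211/8321 3357/8321 1 2 W
2 45/64 9/26 729/832 -9/1664 0 2 N
3 90/169 18/53 6291/8957 657/8957 0 3 E
4 5/17 5/9 175/306 125/306 1 3 S
5 18/53 90/157 5211/8321 3357/8321 1 2 W
final 0 2 N

n=0: pose=(1,3,S); sL=5/17, sR=5/9; mL=175/306, mR=125/306; mL+mR=50/51 → advance +1; mR−mL=-25/153 → turn -1·90°
n=1: pose=(1,2,W); sL=18/53, sR=90/157; mL=5211/8321, mR=3357/8321; mL+mR=8568/8321 → advance +1; mR−mL=-1854/8321 → turn -1·90°
n=2: pose=(0,2,N); sL=45/64, sR=9/26; mL=729/832, mR=-9/1664; mL+mR=1449/1664 → advance +1; mR−mL=-1467/1664 → turn -1·90°
n=3: pose=(0,3,E); sL=90/169, sR=18/53; mL=6291/8957, mR=657/8957; mL+mR=6948/8957 → advance +1; mR−mL=-5634/8957 → turn -1·90°
n=4: pose=(1,3,S); sL=5/17, sR=5/9; mL=175/306, mR=125/306; mL+mR=50/51 → advance +1; mR−mL=-25/153 → turn -1·90°
n=5: pose=(1,2,W); sL=18/53, sR=90/157; mL=5211/8321, mR=3357/8321; mL+mR=8568/8321 → advance +1; mR−mL=-1854/8321 → turn -1·90°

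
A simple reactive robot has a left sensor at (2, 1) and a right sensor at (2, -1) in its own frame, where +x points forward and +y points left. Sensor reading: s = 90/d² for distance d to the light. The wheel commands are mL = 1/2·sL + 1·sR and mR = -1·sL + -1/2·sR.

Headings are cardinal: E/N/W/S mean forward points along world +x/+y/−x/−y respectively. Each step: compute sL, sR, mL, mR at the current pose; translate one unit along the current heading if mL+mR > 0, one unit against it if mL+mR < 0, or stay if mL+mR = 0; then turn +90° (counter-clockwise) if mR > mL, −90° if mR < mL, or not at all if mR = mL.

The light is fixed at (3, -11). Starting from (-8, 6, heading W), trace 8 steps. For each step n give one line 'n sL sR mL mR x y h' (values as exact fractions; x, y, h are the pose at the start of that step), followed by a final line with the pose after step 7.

0 18/85 90/493 711/2465 -747/2465 -8 6 W
1 45/241 45/221 31635/106522 -30735/106522 -7 6 N
2 18/85 90/353 10827/30005 -10179/30005 -7 7 E
3 9/32 45/178 2241/5696 -1161/2848 -6 7 S
4 18/89 90/521 12699/46369 -13383/46369 -6 8 W
5 5/29 9/49 767/2842 -751/2842 -5 8 N
6 10/53 90/397 6755/21041 -6355/21041 -5 9 E
7 1/4 45/194 277/776 -71/194 -4 9 S
final -4 10 W

n=0: pose=(-8,6,W); sL=18/85, sR=90/493; mL=711/2465, mR=-747/2465; mL+mR=-36/2465 → advance -1; mR−mL=-1458/2465 → turn -1·90°
n=1: pose=(-7,6,N); sL=45/241, sR=45/221; mL=31635/106522, mR=-30735/106522; mL+mR=450/53261 → advance +1; mR−mL=-31185/53261 → turn -1·90°
n=2: pose=(-7,7,E); sL=18/85, sR=90/353; mL=10827/30005, mR=-10179/30005; mL+mR=648/30005 → advance +1; mR−mL=-21006/30005 → turn -1·90°
n=3: pose=(-6,7,S); sL=9/32, sR=45/178; mL=2241/5696, mR=-1161/2848; mL+mR=-81/5696 → advance -1; mR−mL=-4563/5696 → turn -1·90°
n=4: pose=(-6,8,W); sL=18/89, sR=90/521; mL=12699/46369, mR=-13383/46369; mL+mR=-684/46369 → advance -1; mR−mL=-26082/46369 → turn -1·90°
n=5: pose=(-5,8,N); sL=5/29, sR=9/49; mL=767/2842, mR=-751/2842; mL+mR=8/1421 → advance +1; mR−mL=-759/1421 → turn -1·90°
n=6: pose=(-5,9,E); sL=10/53, sR=90/397; mL=6755/21041, mR=-6355/21041; mL+mR=400/21041 → advance +1; mR−mL=-13110/21041 → turn -1·90°
n=7: pose=(-4,9,S); sL=1/4, sR=45/194; mL=277/776, mR=-71/194; mL+mR=-7/776 → advance -1; mR−mL=-561/776 → turn -1·90°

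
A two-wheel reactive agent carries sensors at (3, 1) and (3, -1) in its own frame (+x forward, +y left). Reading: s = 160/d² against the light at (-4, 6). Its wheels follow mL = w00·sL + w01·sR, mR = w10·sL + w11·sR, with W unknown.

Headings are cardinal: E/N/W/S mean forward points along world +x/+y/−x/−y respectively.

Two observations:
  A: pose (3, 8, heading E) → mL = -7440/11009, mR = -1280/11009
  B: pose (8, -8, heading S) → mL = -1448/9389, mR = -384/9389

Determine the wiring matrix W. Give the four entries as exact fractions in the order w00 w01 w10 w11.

obs A: pose=(3,8,E) → sL=160/109, sR=160/101, mL=-7440/11009, mR=-1280/11009
obs B: pose=(8,-8,S) → sL=80/229, sR=16/41, mL=-1448/9389, mR=-384/9389
sensor matrix S = [[160/109, 160/101], [80/229, 16/41]]; det S = 2007040/103363501
solve [mL_A; mL_B] = S·[w00; w01] and [mR_A; mR_B] = S·[w10; w11]:
  w00 = -1, w01 = 1/2, w10 = 1, w11 = -1

-1 1/2 1 -1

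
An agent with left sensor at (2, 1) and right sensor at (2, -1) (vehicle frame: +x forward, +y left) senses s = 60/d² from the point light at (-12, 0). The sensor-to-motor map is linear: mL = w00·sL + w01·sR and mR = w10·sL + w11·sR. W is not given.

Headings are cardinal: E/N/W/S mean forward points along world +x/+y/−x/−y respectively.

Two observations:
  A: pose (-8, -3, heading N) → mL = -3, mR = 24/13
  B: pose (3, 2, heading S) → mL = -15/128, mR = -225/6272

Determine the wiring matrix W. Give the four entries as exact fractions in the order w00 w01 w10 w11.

obs A: pose=(-8,-3,N) → sL=6, sR=30/13, mL=-3, mR=24/13
obs B: pose=(3,2,S) → sL=15/64, sR=15/49, mL=-15/128, mR=-225/6272
sensor matrix S = [[6, 30/13], [15/64, 15/49]]; det S = 26415/20384
solve [mL_A; mL_B] = S·[w00; w01] and [mR_A; mR_B] = S·[w10; w11]:
  w00 = -1/2, w01 = 0, w10 = 1/2, w11 = -1/2

-1/2 0 1/2 -1/2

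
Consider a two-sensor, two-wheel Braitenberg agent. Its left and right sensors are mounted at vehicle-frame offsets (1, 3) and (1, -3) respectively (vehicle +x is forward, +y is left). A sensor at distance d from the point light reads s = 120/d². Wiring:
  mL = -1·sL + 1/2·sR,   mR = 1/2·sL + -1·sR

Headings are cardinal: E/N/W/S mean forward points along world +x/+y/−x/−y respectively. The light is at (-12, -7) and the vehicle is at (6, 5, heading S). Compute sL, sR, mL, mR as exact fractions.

60/281 60/173 -1950/48613 -11670/48613

left sensor world pos  = (9, 4); dL² = 562
right sensor world pos = (3, 4); dR² = 346
sL = 120/562 = 60/281
sR = 120/346 = 60/173
mL = -1·sL + 1/2·sR = -1950/48613
mR = 1/2·sL + -1·sR = -11670/48613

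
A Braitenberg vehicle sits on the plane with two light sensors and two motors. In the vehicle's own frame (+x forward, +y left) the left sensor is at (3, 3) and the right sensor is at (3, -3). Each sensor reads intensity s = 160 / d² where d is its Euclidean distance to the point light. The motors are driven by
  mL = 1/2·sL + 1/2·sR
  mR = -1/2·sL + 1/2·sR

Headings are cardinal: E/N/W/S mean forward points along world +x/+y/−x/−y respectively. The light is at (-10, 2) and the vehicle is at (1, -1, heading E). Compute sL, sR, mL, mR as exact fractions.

left sensor world pos  = (4, 2); dL² = 196
right sensor world pos = (4, -4); dR² = 232
sL = 160/196 = 40/49
sR = 160/232 = 20/29
mL = 1/2·sL + 1/2·sR = 1070/1421
mR = -1/2·sL + 1/2·sR = -90/1421

40/49 20/29 1070/1421 -90/1421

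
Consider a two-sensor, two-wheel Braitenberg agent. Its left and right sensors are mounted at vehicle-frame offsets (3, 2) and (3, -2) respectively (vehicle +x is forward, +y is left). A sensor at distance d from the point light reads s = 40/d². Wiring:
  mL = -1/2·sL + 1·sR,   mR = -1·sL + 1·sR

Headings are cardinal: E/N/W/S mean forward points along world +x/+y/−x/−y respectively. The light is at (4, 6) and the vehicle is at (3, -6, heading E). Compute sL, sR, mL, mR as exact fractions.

5/13 1/5 1/130 -12/65

left sensor world pos  = (6, -4); dL² = 104
right sensor world pos = (6, -8); dR² = 200
sL = 40/104 = 5/13
sR = 40/200 = 1/5
mL = -1/2·sL + 1·sR = 1/130
mR = -1·sL + 1·sR = -12/65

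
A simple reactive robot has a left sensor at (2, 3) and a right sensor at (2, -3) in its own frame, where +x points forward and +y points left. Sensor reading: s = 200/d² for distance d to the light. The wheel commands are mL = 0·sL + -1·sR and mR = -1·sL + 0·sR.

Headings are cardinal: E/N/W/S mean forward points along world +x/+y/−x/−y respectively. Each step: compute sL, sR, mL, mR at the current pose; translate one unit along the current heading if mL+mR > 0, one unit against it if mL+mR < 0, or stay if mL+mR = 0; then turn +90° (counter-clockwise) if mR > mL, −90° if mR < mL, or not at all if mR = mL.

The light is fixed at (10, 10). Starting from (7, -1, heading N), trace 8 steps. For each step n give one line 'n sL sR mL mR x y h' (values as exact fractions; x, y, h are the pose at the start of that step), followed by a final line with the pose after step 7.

n=0: pose=(7,-1,N); sL=200/117, sR=200/81; mL=-200/81, mR=-200/117; mL+mR=-4400/1053 → advance -1; mR−mL=800/1053 → turn +1·90°
n=1: pose=(7,-2,W); sL=4/5, sR=100/53; mL=-100/53, mR=-4/5; mL+mR=-712/265 → advance -1; mR−mL=288/265 → turn +1·90°
n=2: pose=(8,-2,S); sL=200/197, sR=200/221; mL=-200/221, mR=-200/197; mL+mR=-83600/43537 → advance -1; mR−mL=-4800/43537 → turn -1·90°
n=3: pose=(8,-1,W); sL=50/53, sR=5/2; mL=-5/2, mR=-50/53; mL+mR=-365/106 → advance -1; mR−mL=165/106 → turn +1·90°
n=4: pose=(9,-1,S); sL=200/173, sR=40/37; mL=-40/37, mR=-200/173; mL+mR=-14320/6401 → advance -1; mR−mL=-480/6401 → turn -1·90°
n=5: pose=(9,0,W); sL=100/89, sR=100/29; mL=-100/29, mR=-100/89; mL+mR=-11800/2581 → advance -1; mR−mL=6000/2581 → turn +1·90°
n=6: pose=(10,0,S); sL=200/153, sR=200/153; mL=-200/153, mR=-200/153; mL+mR=-400/153 → advance -1; mR−mL=0 → turn +0·90°
n=7: pose=(10,1,S); sL=20/13, sR=20/13; mL=-20/13, mR=-20/13; mL+mR=-40/13 → advance -1; mR−mL=0 → turn +0·90°

0 200/117 200/81 -200/81 -200/117 7 -1 N
1 4/5 100/53 -100/53 -4/5 7 -2 W
2 200/197 200/221 -200/221 -200/197 8 -2 S
3 50/53 5/2 -5/2 -50/53 8 -1 W
4 200/173 40/37 -40/37 -200/173 9 -1 S
5 100/89 100/29 -100/29 -100/89 9 0 W
6 200/153 200/153 -200/153 -200/153 10 0 S
7 20/13 20/13 -20/13 -20/13 10 1 S
final 10 2 S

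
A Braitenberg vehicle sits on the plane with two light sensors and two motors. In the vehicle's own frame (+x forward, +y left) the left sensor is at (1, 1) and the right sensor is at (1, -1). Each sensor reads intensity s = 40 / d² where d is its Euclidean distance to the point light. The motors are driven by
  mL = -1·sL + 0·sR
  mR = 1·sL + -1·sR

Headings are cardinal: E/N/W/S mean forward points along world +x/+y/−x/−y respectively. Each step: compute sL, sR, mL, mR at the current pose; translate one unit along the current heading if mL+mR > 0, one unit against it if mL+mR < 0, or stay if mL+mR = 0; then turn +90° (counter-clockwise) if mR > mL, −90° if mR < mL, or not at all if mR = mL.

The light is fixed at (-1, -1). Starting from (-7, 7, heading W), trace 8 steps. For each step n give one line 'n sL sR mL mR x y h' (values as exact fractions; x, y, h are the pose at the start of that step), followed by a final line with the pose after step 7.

0 20/49 4/13 -20/49 64/637 -7 7 W
1 8/13 8/17 -8/13 32/221 -6 7 S
2 10/29 1/2 -10/29 -9/58 -6 8 E
3 40/149 8/25 -40/149 -192/3725 -7 8 N
4 20/49 4/13 -20/49 64/637 -7 7 W
5 8/13 8/17 -8/13 32/221 -6 7 S
6 10/29 1/2 -10/29 -9/58 -6 8 E
7 40/149 8/25 -40/149 -192/3725 -7 8 N
final -7 7 W

n=0: pose=(-7,7,W); sL=20/49, sR=4/13; mL=-20/49, mR=64/637; mL+mR=-4/13 → advance -1; mR−mL=324/637 → turn +1·90°
n=1: pose=(-6,7,S); sL=8/13, sR=8/17; mL=-8/13, mR=32/221; mL+mR=-8/17 → advance -1; mR−mL=168/221 → turn +1·90°
n=2: pose=(-6,8,E); sL=10/29, sR=1/2; mL=-10/29, mR=-9/58; mL+mR=-1/2 → advance -1; mR−mL=11/58 → turn +1·90°
n=3: pose=(-7,8,N); sL=40/149, sR=8/25; mL=-40/149, mR=-192/3725; mL+mR=-8/25 → advance -1; mR−mL=808/3725 → turn +1·90°
n=4: pose=(-7,7,W); sL=20/49, sR=4/13; mL=-20/49, mR=64/637; mL+mR=-4/13 → advance -1; mR−mL=324/637 → turn +1·90°
n=5: pose=(-6,7,S); sL=8/13, sR=8/17; mL=-8/13, mR=32/221; mL+mR=-8/17 → advance -1; mR−mL=168/221 → turn +1·90°
n=6: pose=(-6,8,E); sL=10/29, sR=1/2; mL=-10/29, mR=-9/58; mL+mR=-1/2 → advance -1; mR−mL=11/58 → turn +1·90°
n=7: pose=(-7,8,N); sL=40/149, sR=8/25; mL=-40/149, mR=-192/3725; mL+mR=-8/25 → advance -1; mR−mL=808/3725 → turn +1·90°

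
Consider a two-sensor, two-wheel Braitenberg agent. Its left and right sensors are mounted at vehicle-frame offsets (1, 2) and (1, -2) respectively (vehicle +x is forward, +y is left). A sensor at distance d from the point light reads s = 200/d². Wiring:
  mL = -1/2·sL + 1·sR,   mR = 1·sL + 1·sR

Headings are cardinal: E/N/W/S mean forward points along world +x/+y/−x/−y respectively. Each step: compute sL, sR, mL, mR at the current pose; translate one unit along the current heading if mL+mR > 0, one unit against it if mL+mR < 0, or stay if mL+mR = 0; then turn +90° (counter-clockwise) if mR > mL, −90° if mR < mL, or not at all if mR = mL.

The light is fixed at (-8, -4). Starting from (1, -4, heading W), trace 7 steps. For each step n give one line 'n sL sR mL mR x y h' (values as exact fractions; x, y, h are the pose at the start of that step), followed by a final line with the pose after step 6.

0 50/17 50/17 25/17 100/17 1 -4 W
1 200/101 200/37 16500/3737 27600/3737 0 -4 S
2 100/41 20/9 370/369 1720/369 0 -5 E
3 200/49 200/121 -2300/5929 34000/5929 1 -5 N
4 50/17 50/17 25/17 100/17 1 -4 W
5 200/101 200/37 16500/3737 27600/3737 0 -4 S
6 100/41 20/9 370/369 1720/369 0 -5 E
final 1 -5 N

n=0: pose=(1,-4,W); sL=50/17, sR=50/17; mL=25/17, mR=100/17; mL+mR=125/17 → advance +1; mR−mL=75/17 → turn +1·90°
n=1: pose=(0,-4,S); sL=200/101, sR=200/37; mL=16500/3737, mR=27600/3737; mL+mR=44100/3737 → advance +1; mR−mL=300/101 → turn +1·90°
n=2: pose=(0,-5,E); sL=100/41, sR=20/9; mL=370/369, mR=1720/369; mL+mR=2090/369 → advance +1; mR−mL=150/41 → turn +1·90°
n=3: pose=(1,-5,N); sL=200/49, sR=200/121; mL=-2300/5929, mR=34000/5929; mL+mR=31700/5929 → advance +1; mR−mL=300/49 → turn +1·90°
n=4: pose=(1,-4,W); sL=50/17, sR=50/17; mL=25/17, mR=100/17; mL+mR=125/17 → advance +1; mR−mL=75/17 → turn +1·90°
n=5: pose=(0,-4,S); sL=200/101, sR=200/37; mL=16500/3737, mR=27600/3737; mL+mR=44100/3737 → advance +1; mR−mL=300/101 → turn +1·90°
n=6: pose=(0,-5,E); sL=100/41, sR=20/9; mL=370/369, mR=1720/369; mL+mR=2090/369 → advance +1; mR−mL=150/41 → turn +1·90°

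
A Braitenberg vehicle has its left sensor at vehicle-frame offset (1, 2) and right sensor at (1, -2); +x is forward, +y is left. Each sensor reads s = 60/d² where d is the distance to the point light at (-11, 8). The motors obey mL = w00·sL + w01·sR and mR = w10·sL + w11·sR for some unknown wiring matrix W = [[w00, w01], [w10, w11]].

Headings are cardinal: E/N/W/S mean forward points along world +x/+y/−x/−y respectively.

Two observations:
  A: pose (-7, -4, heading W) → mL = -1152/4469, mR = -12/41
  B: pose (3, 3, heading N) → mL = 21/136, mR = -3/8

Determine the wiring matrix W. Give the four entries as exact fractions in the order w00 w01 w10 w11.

obs A: pose=(-7,-4,W) → sL=12/41, sR=60/109, mL=-1152/4469, mR=-12/41
obs B: pose=(3,3,N) → sL=3/8, sR=15/68, mL=21/136, mR=-3/8
sensor matrix S = [[12/41, 60/109], [3/8, 15/68]]; det S = -21555/151946
solve [mL_A; mL_B] = S·[w00; w01] and [mR_A; mR_B] = S·[w10; w11]:
  w00 = 1, w01 = -1, w10 = -1, w11 = 0

1 -1 -1 0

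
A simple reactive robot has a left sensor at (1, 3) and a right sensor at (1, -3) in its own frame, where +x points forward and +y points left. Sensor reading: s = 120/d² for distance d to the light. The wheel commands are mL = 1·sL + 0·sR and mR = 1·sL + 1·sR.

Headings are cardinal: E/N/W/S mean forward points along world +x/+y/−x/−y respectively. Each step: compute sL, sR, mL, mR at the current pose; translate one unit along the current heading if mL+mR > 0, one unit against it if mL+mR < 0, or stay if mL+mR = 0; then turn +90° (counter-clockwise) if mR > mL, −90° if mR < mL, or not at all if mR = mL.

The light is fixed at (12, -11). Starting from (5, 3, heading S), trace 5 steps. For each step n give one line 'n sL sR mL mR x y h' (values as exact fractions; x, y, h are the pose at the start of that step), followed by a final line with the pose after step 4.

0 24/37 120/269 24/37 10896/9953 5 3 S
1 30/73 15/17 30/73 1605/1241 5 2 E
2 120/277 24/41 120/277 11568/11357 6 2 N
3 12/17 60/169 12/17 3048/2873 6 3 W
4 24/37 120/269 24/37 10896/9953 5 3 S
final 5 2 E

n=0: pose=(5,3,S); sL=24/37, sR=120/269; mL=24/37, mR=10896/9953; mL+mR=17352/9953 → advance +1; mR−mL=120/269 → turn +1·90°
n=1: pose=(5,2,E); sL=30/73, sR=15/17; mL=30/73, mR=1605/1241; mL+mR=2115/1241 → advance +1; mR−mL=15/17 → turn +1·90°
n=2: pose=(6,2,N); sL=120/277, sR=24/41; mL=120/277, mR=11568/11357; mL+mR=16488/11357 → advance +1; mR−mL=24/41 → turn +1·90°
n=3: pose=(6,3,W); sL=12/17, sR=60/169; mL=12/17, mR=3048/2873; mL+mR=5076/2873 → advance +1; mR−mL=60/169 → turn +1·90°
n=4: pose=(5,3,S); sL=24/37, sR=120/269; mL=24/37, mR=10896/9953; mL+mR=17352/9953 → advance +1; mR−mL=120/269 → turn +1·90°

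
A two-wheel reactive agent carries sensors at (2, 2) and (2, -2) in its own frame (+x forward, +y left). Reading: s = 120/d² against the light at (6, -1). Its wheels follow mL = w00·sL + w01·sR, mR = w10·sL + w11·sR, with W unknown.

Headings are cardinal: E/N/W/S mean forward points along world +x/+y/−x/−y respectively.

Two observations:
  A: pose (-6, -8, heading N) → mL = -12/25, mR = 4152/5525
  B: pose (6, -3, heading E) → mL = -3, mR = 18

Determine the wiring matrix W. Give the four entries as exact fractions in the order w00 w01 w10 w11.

obs A: pose=(-6,-8,N) → sL=120/221, sR=24/25, mL=-12/25, mR=4152/5525
obs B: pose=(6,-3,E) → sL=30, sR=6, mL=-3, mR=18
sensor matrix S = [[120/221, 24/25], [30, 6]]; det S = -28224/1105
solve [mL_A; mL_B] = S·[w00; w01] and [mR_A; mR_B] = S·[w10; w11]:
  w00 = 0, w01 = -1/2, w10 = 1/2, w11 = 1/2

0 -1/2 1/2 1/2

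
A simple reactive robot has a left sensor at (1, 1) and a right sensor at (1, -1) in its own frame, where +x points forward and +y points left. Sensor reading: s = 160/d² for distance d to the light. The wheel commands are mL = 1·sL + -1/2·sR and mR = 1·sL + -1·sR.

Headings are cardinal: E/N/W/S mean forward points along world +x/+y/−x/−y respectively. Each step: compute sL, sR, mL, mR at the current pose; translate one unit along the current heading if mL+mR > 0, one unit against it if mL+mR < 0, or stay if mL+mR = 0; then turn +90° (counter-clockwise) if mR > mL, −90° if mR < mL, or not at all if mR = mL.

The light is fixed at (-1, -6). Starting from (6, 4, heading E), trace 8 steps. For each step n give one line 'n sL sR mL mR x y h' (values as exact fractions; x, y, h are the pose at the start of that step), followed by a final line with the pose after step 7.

n=0: pose=(6,4,E); sL=32/37, sR=32/29; mL=336/1073, mR=-256/1073; mL+mR=80/1073 → advance +1; mR−mL=-16/29 → turn -1·90°
n=1: pose=(7,4,S); sL=80/81, sR=16/13; mL=392/1053, mR=-256/1053; mL+mR=136/1053 → advance +1; mR−mL=-8/13 → turn -1·90°
n=2: pose=(7,3,W); sL=160/113, sR=160/149; mL=14800/16837, mR=5760/16837; mL+mR=20560/16837 → advance +1; mR−mL=-80/149 → turn -1·90°
n=3: pose=(6,3,N); sL=20/17, sR=40/41; mL=480/697, mR=140/697; mL+mR=620/697 → advance +1; mR−mL=-20/41 → turn -1·90°
n=4: pose=(6,4,E); sL=32/37, sR=32/29; mL=336/1073, mR=-256/1073; mL+mR=80/1073 → advance +1; mR−mL=-16/29 → turn -1·90°
n=5: pose=(7,4,S); sL=80/81, sR=16/13; mL=392/1053, mR=-256/1053; mL+mR=136/1053 → advance +1; mR−mL=-8/13 → turn -1·90°
n=6: pose=(7,3,W); sL=160/113, sR=160/149; mL=14800/16837, mR=5760/16837; mL+mR=20560/16837 → advance +1; mR−mL=-80/149 → turn -1·90°
n=7: pose=(6,3,N); sL=20/17, sR=40/41; mL=480/697, mR=140/697; mL+mR=620/697 → advance +1; mR−mL=-20/41 → turn -1·90°

0 32/37 32/29 336/1073 -256/1073 6 4 E
1 80/81 16/13 392/1053 -256/1053 7 4 S
2 160/113 160/149 14800/16837 5760/16837 7 3 W
3 20/17 40/41 480/697 140/697 6 3 N
4 32/37 32/29 336/1073 -256/1073 6 4 E
5 80/81 16/13 392/1053 -256/1053 7 4 S
6 160/113 160/149 14800/16837 5760/16837 7 3 W
7 20/17 40/41 480/697 140/697 6 3 N
final 6 4 E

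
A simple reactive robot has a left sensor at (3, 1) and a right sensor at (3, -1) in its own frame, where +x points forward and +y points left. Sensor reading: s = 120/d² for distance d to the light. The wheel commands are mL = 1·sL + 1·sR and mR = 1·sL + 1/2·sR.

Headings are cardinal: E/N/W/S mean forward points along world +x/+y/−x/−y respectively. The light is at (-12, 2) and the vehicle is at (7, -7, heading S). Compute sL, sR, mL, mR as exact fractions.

15/68 10/39 1265/2652 925/2652

left sensor world pos  = (8, -10); dL² = 544
right sensor world pos = (6, -10); dR² = 468
sL = 120/544 = 15/68
sR = 120/468 = 10/39
mL = 1·sL + 1·sR = 1265/2652
mR = 1·sL + 1/2·sR = 925/2652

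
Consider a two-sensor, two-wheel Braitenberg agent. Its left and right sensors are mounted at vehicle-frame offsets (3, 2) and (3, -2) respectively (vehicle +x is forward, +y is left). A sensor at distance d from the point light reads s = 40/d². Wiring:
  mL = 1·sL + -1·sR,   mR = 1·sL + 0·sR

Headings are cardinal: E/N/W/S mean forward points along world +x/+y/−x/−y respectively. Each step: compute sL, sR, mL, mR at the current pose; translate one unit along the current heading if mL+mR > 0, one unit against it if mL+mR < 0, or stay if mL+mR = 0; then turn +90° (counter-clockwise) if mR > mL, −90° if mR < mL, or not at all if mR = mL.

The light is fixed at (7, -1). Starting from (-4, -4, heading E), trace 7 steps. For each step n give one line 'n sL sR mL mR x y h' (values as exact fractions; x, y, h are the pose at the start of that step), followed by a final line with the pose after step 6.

n=0: pose=(-4,-4,E); sL=8/13, sR=40/89; mL=192/1157, mR=8/13; mL+mR=904/1157 → advance +1; mR−mL=40/89 → turn +1·90°
n=1: pose=(-3,-4,N); sL=5/18, sR=5/8; mL=-25/72, mR=5/18; mL+mR=-5/72 → advance -1; mR−mL=5/8 → turn +1·90°
n=2: pose=(-3,-5,W); sL=8/41, sR=40/173; mL=-256/7093, mR=8/41; mL+mR=1128/7093 → advance +1; mR−mL=40/173 → turn +1·90°
n=3: pose=(-4,-5,S); sL=4/13, sR=20/109; mL=176/1417, mR=4/13; mL+mR=612/1417 → advance +1; mR−mL=20/109 → turn +1·90°
n=4: pose=(-4,-6,E); sL=40/73, sR=40/113; mL=1600/8249, mR=40/73; mL+mR=6120/8249 → advance +1; mR−mL=40/113 → turn +1·90°
n=5: pose=(-3,-6,N); sL=10/37, sR=10/17; mL=-200/629, mR=10/37; mL+mR=-30/629 → advance -1; mR−mL=10/17 → turn +1·90°
n=6: pose=(-3,-7,W); sL=40/233, sR=8/37; mL=-384/8621, mR=40/233; mL+mR=1096/8621 → advance +1; mR−mL=8/37 → turn +1·90°

0 8/13 40/89 192/1157 8/13 -4 -4 E
1 5/18 5/8 -25/72 5/18 -3 -4 N
2 8/41 40/173 -256/7093 8/41 -3 -5 W
3 4/13 20/109 176/1417 4/13 -4 -5 S
4 40/73 40/113 1600/8249 40/73 -4 -6 E
5 10/37 10/17 -200/629 10/37 -3 -6 N
6 40/233 8/37 -384/8621 40/233 -3 -7 W
final -4 -7 S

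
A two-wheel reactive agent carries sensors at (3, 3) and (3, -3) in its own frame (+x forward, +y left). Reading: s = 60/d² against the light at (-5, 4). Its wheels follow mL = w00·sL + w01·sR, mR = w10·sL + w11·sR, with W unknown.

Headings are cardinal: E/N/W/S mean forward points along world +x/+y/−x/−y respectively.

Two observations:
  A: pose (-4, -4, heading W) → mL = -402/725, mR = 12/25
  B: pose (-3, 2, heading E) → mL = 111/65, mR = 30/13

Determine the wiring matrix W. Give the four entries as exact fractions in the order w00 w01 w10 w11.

1 -1/2 1 0

obs A: pose=(-4,-4,W) → sL=12/25, sR=60/29, mL=-402/725, mR=12/25
obs B: pose=(-3,2,E) → sL=30/13, sR=6/5, mL=111/65, mR=30/13
sensor matrix S = [[12/25, 60/29], [30/13, 6/5]]; det S = -197856/47125
solve [mL_A; mL_B] = S·[w00; w01] and [mR_A; mR_B] = S·[w10; w11]:
  w00 = 1, w01 = -1/2, w10 = 1, w11 = 0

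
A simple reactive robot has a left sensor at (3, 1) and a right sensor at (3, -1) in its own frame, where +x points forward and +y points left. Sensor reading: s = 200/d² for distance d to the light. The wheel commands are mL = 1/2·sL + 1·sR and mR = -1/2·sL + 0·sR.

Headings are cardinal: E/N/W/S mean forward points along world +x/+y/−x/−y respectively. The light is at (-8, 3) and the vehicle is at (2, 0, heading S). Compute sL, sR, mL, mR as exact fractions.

200/157 200/117 43100/18369 -100/157

left sensor world pos  = (3, -3); dL² = 157
right sensor world pos = (1, -3); dR² = 117
sL = 200/157 = 200/157
sR = 200/117 = 200/117
mL = 1/2·sL + 1·sR = 43100/18369
mR = -1/2·sL + 0·sR = -100/157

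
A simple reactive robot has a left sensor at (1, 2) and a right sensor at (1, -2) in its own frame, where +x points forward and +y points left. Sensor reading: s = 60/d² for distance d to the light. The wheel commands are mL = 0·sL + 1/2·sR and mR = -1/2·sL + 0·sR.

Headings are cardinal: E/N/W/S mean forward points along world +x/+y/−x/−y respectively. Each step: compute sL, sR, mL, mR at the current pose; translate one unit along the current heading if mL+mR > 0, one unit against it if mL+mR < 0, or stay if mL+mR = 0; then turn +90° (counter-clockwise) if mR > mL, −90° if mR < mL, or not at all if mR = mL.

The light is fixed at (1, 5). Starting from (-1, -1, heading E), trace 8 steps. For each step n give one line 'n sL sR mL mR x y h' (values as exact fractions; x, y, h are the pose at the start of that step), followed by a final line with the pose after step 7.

0 60/17 12/13 6/13 -30/17 -1 -1 E
1 6/5 30/37 15/37 -3/5 -2 -1 S
2 12/13 12/5 6/5 -6/13 -2 0 W
3 15/13 3 3/2 -15/26 -3 0 N
4 60/13 4/3 2/3 -30/13 -3 1 E
5 30/17 30/37 15/37 -15/17 -4 1 S
6 60/61 60/37 30/37 -30/61 -4 2 W
7 15/17 3 3/2 -15/34 -5 2 N
final -5 3 E

n=0: pose=(-1,-1,E); sL=60/17, sR=12/13; mL=6/13, mR=-30/17; mL+mR=-288/221 → advance -1; mR−mL=-492/221 → turn -1·90°
n=1: pose=(-2,-1,S); sL=6/5, sR=30/37; mL=15/37, mR=-3/5; mL+mR=-36/185 → advance -1; mR−mL=-186/185 → turn -1·90°
n=2: pose=(-2,0,W); sL=12/13, sR=12/5; mL=6/5, mR=-6/13; mL+mR=48/65 → advance +1; mR−mL=-108/65 → turn -1·90°
n=3: pose=(-3,0,N); sL=15/13, sR=3; mL=3/2, mR=-15/26; mL+mR=12/13 → advance +1; mR−mL=-27/13 → turn -1·90°
n=4: pose=(-3,1,E); sL=60/13, sR=4/3; mL=2/3, mR=-30/13; mL+mR=-64/39 → advance -1; mR−mL=-116/39 → turn -1·90°
n=5: pose=(-4,1,S); sL=30/17, sR=30/37; mL=15/37, mR=-15/17; mL+mR=-300/629 → advance -1; mR−mL=-810/629 → turn -1·90°
n=6: pose=(-4,2,W); sL=60/61, sR=60/37; mL=30/37, mR=-30/61; mL+mR=720/2257 → advance +1; mR−mL=-2940/2257 → turn -1·90°
n=7: pose=(-5,2,N); sL=15/17, sR=3; mL=3/2, mR=-15/34; mL+mR=18/17 → advance +1; mR−mL=-33/17 → turn -1·90°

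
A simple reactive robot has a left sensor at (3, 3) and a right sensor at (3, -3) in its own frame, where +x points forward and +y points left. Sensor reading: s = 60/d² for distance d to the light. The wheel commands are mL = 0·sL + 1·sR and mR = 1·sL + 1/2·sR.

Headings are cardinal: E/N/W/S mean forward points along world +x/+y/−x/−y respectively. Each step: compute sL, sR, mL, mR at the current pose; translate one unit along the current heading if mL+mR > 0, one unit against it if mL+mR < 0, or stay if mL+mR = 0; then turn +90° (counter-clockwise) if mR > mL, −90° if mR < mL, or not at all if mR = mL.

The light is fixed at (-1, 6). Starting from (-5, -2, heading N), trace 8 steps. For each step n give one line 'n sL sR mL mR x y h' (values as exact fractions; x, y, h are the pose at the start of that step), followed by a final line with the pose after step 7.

n=0: pose=(-5,-2,N); sL=30/37, sR=30/13; mL=30/13, mR=945/481; mL+mR=2055/481 → advance +1; mR−mL=-165/481 → turn -1·90°
n=1: pose=(-5,-1,E); sL=60/17, sR=60/101; mL=60/101, mR=6570/1717; mL+mR=7590/1717 → advance +1; mR−mL=5550/1717 → turn +1·90°
n=2: pose=(-4,-1,N); sL=15/13, sR=15/4; mL=15/4, mR=315/104; mL+mR=705/104 → advance +1; mR−mL=-75/104 → turn -1·90°
n=3: pose=(-4,0,E); sL=20/3, sR=20/27; mL=20/27, mR=190/27; mL+mR=70/9 → advance +1; mR−mL=170/27 → turn +1·90°
n=4: pose=(-3,0,N); sL=30/17, sR=6; mL=6, mR=81/17; mL+mR=183/17 → advance +1; mR−mL=-21/17 → turn -1·90°
n=5: pose=(-3,1,E); sL=12, sR=12/13; mL=12/13, mR=162/13; mL+mR=174/13 → advance +1; mR−mL=150/13 → turn +1·90°
n=6: pose=(-2,1,N); sL=3, sR=15/2; mL=15/2, mR=27/4; mL+mR=57/4 → advance +1; mR−mL=-3/4 → turn -1·90°
n=7: pose=(-2,2,E); sL=12, sR=60/53; mL=60/53, mR=666/53; mL+mR=726/53 → advance +1; mR−mL=606/53 → turn +1·90°

0 30/37 30/13 30/13 945/481 -5 -2 N
1 60/17 60/101 60/101 6570/1717 -5 -1 E
2 15/13 15/4 15/4 315/104 -4 -1 N
3 20/3 20/27 20/27 190/27 -4 0 E
4 30/17 6 6 81/17 -3 0 N
5 12 12/13 12/13 162/13 -3 1 E
6 3 15/2 15/2 27/4 -2 1 N
7 12 60/53 60/53 666/53 -2 2 E
final -1 2 N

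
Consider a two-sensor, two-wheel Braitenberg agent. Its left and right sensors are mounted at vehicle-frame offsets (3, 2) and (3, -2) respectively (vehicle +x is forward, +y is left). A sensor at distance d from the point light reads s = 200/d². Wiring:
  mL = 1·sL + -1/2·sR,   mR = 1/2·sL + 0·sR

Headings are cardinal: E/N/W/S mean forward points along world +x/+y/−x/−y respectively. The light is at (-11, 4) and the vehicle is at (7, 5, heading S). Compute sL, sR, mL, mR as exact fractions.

left sensor world pos  = (9, 2); dL² = 404
right sensor world pos = (5, 2); dR² = 260
sL = 200/404 = 50/101
sR = 200/260 = 10/13
mL = 1·sL + -1/2·sR = 145/1313
mR = 1/2·sL + 0·sR = 25/101

50/101 10/13 145/1313 25/101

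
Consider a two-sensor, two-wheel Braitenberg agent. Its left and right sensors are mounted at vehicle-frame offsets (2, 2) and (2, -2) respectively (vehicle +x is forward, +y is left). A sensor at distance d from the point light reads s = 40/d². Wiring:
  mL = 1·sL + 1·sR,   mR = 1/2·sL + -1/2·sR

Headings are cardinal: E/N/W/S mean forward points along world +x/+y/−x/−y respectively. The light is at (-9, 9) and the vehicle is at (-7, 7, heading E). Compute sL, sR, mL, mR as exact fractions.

5/2 5/4 15/4 5/8

left sensor world pos  = (-5, 9); dL² = 16
right sensor world pos = (-5, 5); dR² = 32
sL = 40/16 = 5/2
sR = 40/32 = 5/4
mL = 1·sL + 1·sR = 15/4
mR = 1/2·sL + -1/2·sR = 5/8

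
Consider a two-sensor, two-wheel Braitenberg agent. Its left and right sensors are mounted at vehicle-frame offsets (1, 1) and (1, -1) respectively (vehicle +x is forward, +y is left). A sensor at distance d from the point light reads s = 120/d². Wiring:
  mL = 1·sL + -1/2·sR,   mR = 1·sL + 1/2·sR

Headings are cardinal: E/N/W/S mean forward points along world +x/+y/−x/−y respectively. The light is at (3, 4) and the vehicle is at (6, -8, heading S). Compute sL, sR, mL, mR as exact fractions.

left sensor world pos  = (7, -9); dL² = 185
right sensor world pos = (5, -9); dR² = 173
sL = 120/185 = 24/37
sR = 120/173 = 120/173
mL = 1·sL + -1/2·sR = 1932/6401
mR = 1·sL + 1/2·sR = 6372/6401

24/37 120/173 1932/6401 6372/6401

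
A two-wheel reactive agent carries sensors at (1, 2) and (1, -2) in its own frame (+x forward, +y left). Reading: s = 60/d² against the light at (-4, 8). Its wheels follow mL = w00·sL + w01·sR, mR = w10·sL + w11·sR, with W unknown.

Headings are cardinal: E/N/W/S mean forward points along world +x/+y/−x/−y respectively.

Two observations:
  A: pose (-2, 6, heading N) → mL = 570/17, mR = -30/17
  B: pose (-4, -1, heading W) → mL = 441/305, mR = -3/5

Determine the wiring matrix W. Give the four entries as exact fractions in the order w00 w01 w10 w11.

1/2 1 0 -1/2

obs A: pose=(-2,6,N) → sL=60, sR=60/17, mL=570/17, mR=-30/17
obs B: pose=(-4,-1,W) → sL=30/61, sR=6/5, mL=441/305, mR=-3/5
sensor matrix S = [[60, 60/17], [30/61, 6/5]]; det S = 72864/1037
solve [mL_A; mL_B] = S·[w00; w01] and [mR_A; mR_B] = S·[w10; w11]:
  w00 = 1/2, w01 = 1, w10 = 0, w11 = -1/2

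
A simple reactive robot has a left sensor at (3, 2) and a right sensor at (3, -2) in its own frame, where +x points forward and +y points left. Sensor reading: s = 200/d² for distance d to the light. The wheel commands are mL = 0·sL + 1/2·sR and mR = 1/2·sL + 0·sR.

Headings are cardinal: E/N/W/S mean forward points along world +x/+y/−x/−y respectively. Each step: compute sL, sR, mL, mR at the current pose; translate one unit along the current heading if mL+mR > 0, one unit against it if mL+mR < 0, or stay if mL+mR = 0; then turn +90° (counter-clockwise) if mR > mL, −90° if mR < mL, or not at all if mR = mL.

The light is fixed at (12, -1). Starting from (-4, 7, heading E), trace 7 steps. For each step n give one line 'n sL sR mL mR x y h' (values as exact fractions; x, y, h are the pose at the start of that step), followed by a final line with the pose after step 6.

n=0: pose=(-4,7,E); sL=200/269, sR=40/41; mL=20/41, mR=100/269; mL+mR=9480/11029 → advance +1; mR−mL=-1280/11029 → turn -1·90°
n=1: pose=(-3,7,S); sL=100/97, sR=100/157; mL=50/157, mR=50/97; mL+mR=12700/15229 → advance +1; mR−mL=3000/15229 → turn +1·90°
n=2: pose=(-3,6,E); sL=8/9, sR=200/169; mL=100/169, mR=4/9; mL+mR=1576/1521 → advance +1; mR−mL=-224/1521 → turn -1·90°
n=3: pose=(-2,6,S); sL=5/4, sR=25/34; mL=25/68, mR=5/8; mL+mR=135/136 → advance +1; mR−mL=35/136 → turn +1·90°
n=4: pose=(-2,5,E); sL=40/37, sR=200/137; mL=100/137, mR=20/37; mL+mR=6440/5069 → advance +1; mR−mL=-960/5069 → turn -1·90°
n=5: pose=(-1,5,S); sL=20/13, sR=100/117; mL=50/117, mR=10/13; mL+mR=140/117 → advance +1; mR−mL=40/117 → turn +1·90°
n=6: pose=(-1,4,E); sL=200/149, sR=200/109; mL=100/109, mR=100/149; mL+mR=25800/16241 → advance +1; mR−mL=-4000/16241 → turn -1·90°

0 200/269 40/41 20/41 100/269 -4 7 E
1 100/97 100/157 50/157 50/97 -3 7 S
2 8/9 200/169 100/169 4/9 -3 6 E
3 5/4 25/34 25/68 5/8 -2 6 S
4 40/37 200/137 100/137 20/37 -2 5 E
5 20/13 100/117 50/117 10/13 -1 5 S
6 200/149 200/109 100/109 100/149 -1 4 E
final 0 4 S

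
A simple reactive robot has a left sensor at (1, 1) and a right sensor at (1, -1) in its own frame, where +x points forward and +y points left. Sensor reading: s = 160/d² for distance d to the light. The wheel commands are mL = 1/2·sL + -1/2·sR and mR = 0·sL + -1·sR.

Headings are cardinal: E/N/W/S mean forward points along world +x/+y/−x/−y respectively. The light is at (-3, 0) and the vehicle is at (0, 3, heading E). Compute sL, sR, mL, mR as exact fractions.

left sensor world pos  = (1, 4); dL² = 32
right sensor world pos = (1, 2); dR² = 20
sL = 160/32 = 5
sR = 160/20 = 8
mL = 1/2·sL + -1/2·sR = -3/2
mR = 0·sL + -1·sR = -8

5 8 -3/2 -8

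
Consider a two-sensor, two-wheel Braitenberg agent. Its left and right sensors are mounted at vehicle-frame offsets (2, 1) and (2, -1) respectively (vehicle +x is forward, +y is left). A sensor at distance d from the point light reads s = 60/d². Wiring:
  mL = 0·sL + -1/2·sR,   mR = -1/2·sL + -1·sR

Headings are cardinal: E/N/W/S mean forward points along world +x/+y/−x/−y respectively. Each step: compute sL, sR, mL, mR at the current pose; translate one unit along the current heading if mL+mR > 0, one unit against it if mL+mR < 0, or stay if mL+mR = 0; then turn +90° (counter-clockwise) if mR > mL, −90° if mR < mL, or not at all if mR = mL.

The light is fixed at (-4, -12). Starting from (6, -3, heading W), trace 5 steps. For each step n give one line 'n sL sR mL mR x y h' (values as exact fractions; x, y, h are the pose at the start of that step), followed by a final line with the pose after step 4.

0 15/32 15/41 -15/82 -1575/2624 6 -3 W
1 60/221 12/53 -6/53 -4242/11713 7 -3 N
2 6/25 30/109 -15/109 -1077/2725 7 -4 E
3 60/157 20/39 -10/39 -4310/6123 6 -4 S
4 15/32 15/41 -15/82 -1575/2624 6 -3 W
final 7 -3 N

n=0: pose=(6,-3,W); sL=15/32, sR=15/41; mL=-15/82, mR=-1575/2624; mL+mR=-2055/2624 → advance -1; mR−mL=-1095/2624 → turn -1·90°
n=1: pose=(7,-3,N); sL=60/221, sR=12/53; mL=-6/53, mR=-4242/11713; mL+mR=-5568/11713 → advance -1; mR−mL=-2916/11713 → turn -1·90°
n=2: pose=(7,-4,E); sL=6/25, sR=30/109; mL=-15/109, mR=-1077/2725; mL+mR=-1452/2725 → advance -1; mR−mL=-702/2725 → turn -1·90°
n=3: pose=(6,-4,S); sL=60/157, sR=20/39; mL=-10/39, mR=-4310/6123; mL+mR=-1960/2041 → advance -1; mR−mL=-2740/6123 → turn -1·90°
n=4: pose=(6,-3,W); sL=15/32, sR=15/41; mL=-15/82, mR=-1575/2624; mL+mR=-2055/2624 → advance -1; mR−mL=-1095/2624 → turn -1·90°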